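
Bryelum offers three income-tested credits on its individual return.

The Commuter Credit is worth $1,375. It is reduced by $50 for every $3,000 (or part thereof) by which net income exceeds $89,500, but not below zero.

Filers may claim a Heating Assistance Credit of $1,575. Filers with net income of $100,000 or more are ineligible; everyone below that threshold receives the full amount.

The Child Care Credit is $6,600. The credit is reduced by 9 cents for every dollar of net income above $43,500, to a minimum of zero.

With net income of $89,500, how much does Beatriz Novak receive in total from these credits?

$5,410

Commuter Credit: $89,500 is at or below the $89,500 threshold, so the full $1,375 applies.
Heating Assistance Credit: $89,500 is below the $100,000 cutoff, so the full $1,575 applies.
Child Care Credit: 9% of the $46,000 excess over $43,500 is $4,140; credit = $6,600 − $4,140 = $2,460.
Total: $1,375 + $1,575 + $2,460 = $5,410.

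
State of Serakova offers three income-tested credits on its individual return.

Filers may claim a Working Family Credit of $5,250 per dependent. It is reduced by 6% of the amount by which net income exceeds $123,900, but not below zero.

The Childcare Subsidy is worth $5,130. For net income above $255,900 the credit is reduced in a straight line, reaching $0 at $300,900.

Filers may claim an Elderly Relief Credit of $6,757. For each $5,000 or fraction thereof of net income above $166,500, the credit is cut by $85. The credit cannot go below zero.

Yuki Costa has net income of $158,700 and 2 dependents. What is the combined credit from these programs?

Working Family Credit: base = 2 × $5,250 = $10,500. 6% of the $34,800 excess over $123,900 is $2,088; credit = $10,500 − $2,088 = $8,412.
Childcare Subsidy: $158,700 is at or below the $255,900 threshold, so the full $5,130 applies.
Elderly Relief Credit: $158,700 is at or below the $166,500 threshold, so the full $6,757 applies.
Total: $8,412 + $5,130 + $6,757 = $20,299.

$20,299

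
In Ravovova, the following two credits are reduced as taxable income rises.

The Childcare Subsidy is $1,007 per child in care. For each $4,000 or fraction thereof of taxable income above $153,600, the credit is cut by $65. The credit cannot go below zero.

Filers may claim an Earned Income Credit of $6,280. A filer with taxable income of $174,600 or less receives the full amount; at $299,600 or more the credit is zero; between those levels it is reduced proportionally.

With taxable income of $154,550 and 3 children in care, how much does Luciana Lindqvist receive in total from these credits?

$9,236

Childcare Subsidy: base = 3 × $1,007 = $3,021. income exceeds $153,600 by $950, which is 1 full-or-partial $4,000 increment; reduction = 1 × $65 = $65, leaving $2,956.
Earned Income Credit: $154,550 is at or below the $174,600 threshold, so the full $6,280 applies.
Total: $2,956 + $6,280 = $9,236.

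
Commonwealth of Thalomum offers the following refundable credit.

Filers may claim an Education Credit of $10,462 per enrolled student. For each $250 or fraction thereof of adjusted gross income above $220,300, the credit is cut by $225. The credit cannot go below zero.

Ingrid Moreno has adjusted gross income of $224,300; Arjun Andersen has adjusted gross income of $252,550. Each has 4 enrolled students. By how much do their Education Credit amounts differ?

$25,425

Ingrid ($224,300): Education Credit: base = 4 × $10,462 = $41,848. income exceeds $220,300 by $4,000, which is 16 full-or-partial $250 increments; reduction = 16 × $225 = $3,600, leaving $38,248.
Arjun ($252,550): Education Credit: base = 4 × $10,462 = $41,848. income exceeds $220,300 by $32,250, which is 129 full-or-partial $250 increments; reduction = 129 × $225 = $29,025, leaving $12,823.
Difference: |$38,248 − $12,823| = $25,425.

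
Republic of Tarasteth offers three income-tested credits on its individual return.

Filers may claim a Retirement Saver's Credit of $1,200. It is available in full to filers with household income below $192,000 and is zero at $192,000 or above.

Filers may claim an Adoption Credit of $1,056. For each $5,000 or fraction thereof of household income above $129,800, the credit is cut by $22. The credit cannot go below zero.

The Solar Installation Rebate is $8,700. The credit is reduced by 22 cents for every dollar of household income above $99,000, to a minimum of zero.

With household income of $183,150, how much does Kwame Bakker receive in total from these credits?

$2,014

Retirement Saver's Credit: $183,150 is below the $192,000 cutoff, so the full $1,200 applies.
Adoption Credit: income exceeds $129,800 by $53,350, which is 11 full-or-partial $5,000 increments; reduction = 11 × $22 = $242, leaving $814.
Solar Installation Rebate: 22% of the $84,150 excess over $99,000 is $18,513 ≥ base, so the credit is $0.
Total: $1,200 + $814 + $0 = $2,014.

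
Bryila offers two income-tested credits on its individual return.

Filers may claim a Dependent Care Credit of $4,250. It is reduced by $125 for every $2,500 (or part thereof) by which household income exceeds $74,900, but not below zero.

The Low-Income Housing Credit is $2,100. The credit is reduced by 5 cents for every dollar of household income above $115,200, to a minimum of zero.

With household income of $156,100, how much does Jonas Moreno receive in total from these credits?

$180

Dependent Care Credit: income exceeds $74,900 by $81,200, which is 33 full-or-partial $2,500 increments; reduction = 33 × $125 = $4,125, leaving $125.
Low-Income Housing Credit: 5% of the $40,900 excess over $115,200 is $2,045; credit = $2,100 − $2,045 = $55.
Total: $125 + $55 = $180.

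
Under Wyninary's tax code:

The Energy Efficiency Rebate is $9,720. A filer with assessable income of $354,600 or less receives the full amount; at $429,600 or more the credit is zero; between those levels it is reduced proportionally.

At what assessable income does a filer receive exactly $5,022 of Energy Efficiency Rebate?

$390,850

$5,022 is 5,022/9,720 of the full $9,720, so 4,698/9,720 of the $75,000 range has been used: income = $354,600 + $75,000 × 4,698/9,720 = $390,850.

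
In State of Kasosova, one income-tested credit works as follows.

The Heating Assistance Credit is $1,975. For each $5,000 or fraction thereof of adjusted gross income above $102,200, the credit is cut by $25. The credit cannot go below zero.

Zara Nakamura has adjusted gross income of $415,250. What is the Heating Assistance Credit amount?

$400

Heating Assistance Credit: income exceeds $102,200 by $313,050, which is 63 full-or-partial $5,000 increments; reduction = 63 × $25 = $1,575, leaving $400.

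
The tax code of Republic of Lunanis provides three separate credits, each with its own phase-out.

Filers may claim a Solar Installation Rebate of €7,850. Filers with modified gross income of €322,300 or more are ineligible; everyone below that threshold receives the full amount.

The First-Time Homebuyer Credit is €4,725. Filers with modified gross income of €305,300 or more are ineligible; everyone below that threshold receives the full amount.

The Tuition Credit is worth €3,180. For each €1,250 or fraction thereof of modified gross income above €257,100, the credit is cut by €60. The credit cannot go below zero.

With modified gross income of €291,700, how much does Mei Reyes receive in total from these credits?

€14,075

Solar Installation Rebate: €291,700 is below the €322,300 cutoff, so the full €7,850 applies.
First-Time Homebuyer Credit: €291,700 is below the €305,300 cutoff, so the full €4,725 applies.
Tuition Credit: income exceeds €257,100 by €34,600, which is 28 full-or-partial €1,250 increments; reduction = 28 × €60 = €1,680, leaving €1,500.
Total: €7,850 + €4,725 + €1,500 = €14,075.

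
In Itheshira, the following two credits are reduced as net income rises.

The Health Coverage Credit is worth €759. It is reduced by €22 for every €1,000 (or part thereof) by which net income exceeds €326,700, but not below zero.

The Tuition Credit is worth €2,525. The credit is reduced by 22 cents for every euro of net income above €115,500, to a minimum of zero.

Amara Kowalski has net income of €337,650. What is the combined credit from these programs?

€517

Health Coverage Credit: income exceeds €326,700 by €10,950, which is 11 full-or-partial €1,000 increments; reduction = 11 × €22 = €242, leaving €517.
Tuition Credit: 22% of the €222,150 excess over €115,500 is €48,873 ≥ base, so the credit is €0.
Total: €517 + €0 = €517.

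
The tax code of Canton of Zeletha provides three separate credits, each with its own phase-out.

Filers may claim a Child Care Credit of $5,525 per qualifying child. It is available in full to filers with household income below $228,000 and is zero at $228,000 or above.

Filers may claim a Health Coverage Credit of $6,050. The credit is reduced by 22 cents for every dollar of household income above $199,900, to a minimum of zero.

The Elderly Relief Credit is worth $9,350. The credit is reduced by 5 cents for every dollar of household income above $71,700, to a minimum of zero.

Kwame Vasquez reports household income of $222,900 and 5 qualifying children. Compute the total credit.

Child Care Credit: base = 5 × $5,525 = $27,625. $222,900 is below the $228,000 cutoff, so the full $27,625 applies.
Health Coverage Credit: 22% of the $23,000 excess over $199,900 is $5,060; credit = $6,050 − $5,060 = $990.
Elderly Relief Credit: 5% of the $151,200 excess over $71,700 is $7,560; credit = $9,350 − $7,560 = $1,790.
Total: $27,625 + $990 + $1,790 = $30,405.

$30,405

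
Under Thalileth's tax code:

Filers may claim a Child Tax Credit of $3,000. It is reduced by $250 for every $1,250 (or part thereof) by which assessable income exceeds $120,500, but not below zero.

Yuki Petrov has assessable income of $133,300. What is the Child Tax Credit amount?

Child Tax Credit: income exceeds $120,500 by $12,800, which is 11 full-or-partial $1,250 increments; reduction = 11 × $250 = $2,750, leaving $250.

$250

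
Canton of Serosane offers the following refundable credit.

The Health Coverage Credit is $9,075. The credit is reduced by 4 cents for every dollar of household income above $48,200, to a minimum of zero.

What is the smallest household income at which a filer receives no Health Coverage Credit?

The credit falls by 4% of each dollar above $48,200, so it reaches zero when the excess is $9,075 / 4% = $226,875: income = $48,200 + $226,875 = $275,075.

$275,075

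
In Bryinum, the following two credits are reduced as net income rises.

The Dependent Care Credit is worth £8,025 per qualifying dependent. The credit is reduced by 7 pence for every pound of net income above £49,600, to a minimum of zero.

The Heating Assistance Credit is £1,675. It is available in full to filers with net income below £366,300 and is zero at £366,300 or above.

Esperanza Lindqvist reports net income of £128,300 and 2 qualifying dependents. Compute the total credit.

Dependent Care Credit: base = 2 × £8,025 = £16,050. 7% of the £78,700 excess over £49,600 is £5,509; credit = £16,050 − £5,509 = £10,541.
Heating Assistance Credit: £128,300 is below the £366,300 cutoff, so the full £1,675 applies.
Total: £10,541 + £1,675 = £12,216.

£12,216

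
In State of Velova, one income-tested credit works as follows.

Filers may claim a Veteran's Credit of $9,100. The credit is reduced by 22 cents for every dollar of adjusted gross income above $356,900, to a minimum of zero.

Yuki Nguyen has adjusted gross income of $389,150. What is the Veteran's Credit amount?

Veteran's Credit: 22% of the $32,250 excess over $356,900 is $7,095; credit = $9,100 − $7,095 = $2,005.

$2,005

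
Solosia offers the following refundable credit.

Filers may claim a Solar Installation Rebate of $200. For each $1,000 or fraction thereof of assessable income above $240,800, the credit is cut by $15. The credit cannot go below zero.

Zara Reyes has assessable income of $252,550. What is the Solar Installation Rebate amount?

Solar Installation Rebate: income exceeds $240,800 by $11,750, which is 12 full-or-partial $1,000 increments; reduction = 12 × $15 = $180, leaving $20.

$20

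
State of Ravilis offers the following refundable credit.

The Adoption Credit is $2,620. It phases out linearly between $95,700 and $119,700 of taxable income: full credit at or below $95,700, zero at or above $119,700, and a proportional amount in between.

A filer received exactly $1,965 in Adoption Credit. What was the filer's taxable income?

$101,700

$1,965 is 1,965/2,620 of the full $2,620, so 655/2,620 of the $24,000 range has been used: income = $95,700 + $24,000 × 655/2,620 = $101,700.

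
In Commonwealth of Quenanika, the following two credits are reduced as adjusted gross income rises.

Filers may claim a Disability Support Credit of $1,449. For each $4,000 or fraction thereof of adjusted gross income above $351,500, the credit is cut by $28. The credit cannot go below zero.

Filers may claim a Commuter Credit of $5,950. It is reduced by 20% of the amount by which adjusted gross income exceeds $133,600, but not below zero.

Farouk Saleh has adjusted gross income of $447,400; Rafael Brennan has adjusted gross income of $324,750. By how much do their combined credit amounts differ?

$672

Farouk ($447,400): Disability Support Credit: income exceeds $351,500 by $95,900, which is 24 full-or-partial $4,000 increments; reduction = 24 × $28 = $672, leaving $777. Commuter Credit: 20% of the $313,800 excess over $133,600 is $62,760 ≥ base, so the credit is $0. total $777 + $0 = $777
Rafael ($324,750): Disability Support Credit: $324,750 is at or below the $351,500 threshold, so the full $1,449 applies. Commuter Credit: 20% of the $191,150 excess over $133,600 is $38,230 ≥ base, so the credit is $0. total $1,449 + $0 = $1,449
Difference: |$777 − $1,449| = $672.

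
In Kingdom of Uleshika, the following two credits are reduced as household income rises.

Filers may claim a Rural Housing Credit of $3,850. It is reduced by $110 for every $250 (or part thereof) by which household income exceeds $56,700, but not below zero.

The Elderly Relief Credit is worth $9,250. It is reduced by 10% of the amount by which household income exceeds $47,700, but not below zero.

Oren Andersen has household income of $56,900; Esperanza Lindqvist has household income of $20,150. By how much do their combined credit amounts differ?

$1,030

Oren ($56,900): Rural Housing Credit: income exceeds $56,700 by $200, which is 1 full-or-partial $250 increment; reduction = 1 × $110 = $110, leaving $3,740. Elderly Relief Credit: 10% of the $9,200 excess over $47,700 is $920; credit = $9,250 − $920 = $8,330. total $3,740 + $8,330 = $12,070
Esperanza ($20,150): Rural Housing Credit: $20,150 is at or below the $56,700 threshold, so the full $3,850 applies. Elderly Relief Credit: $20,150 is at or below the $47,700 threshold, so the full $9,250 applies. total $3,850 + $9,250 = $13,100
Difference: |$12,070 − $13,100| = $1,030.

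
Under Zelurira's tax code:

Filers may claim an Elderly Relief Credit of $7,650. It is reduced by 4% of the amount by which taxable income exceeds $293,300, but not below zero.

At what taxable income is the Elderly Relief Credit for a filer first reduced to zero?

The credit falls by 4% of each dollar above $293,300, so it reaches zero when the excess is $7,650 / 4% = $191,250: income = $293,300 + $191,250 = $484,550.

$484,550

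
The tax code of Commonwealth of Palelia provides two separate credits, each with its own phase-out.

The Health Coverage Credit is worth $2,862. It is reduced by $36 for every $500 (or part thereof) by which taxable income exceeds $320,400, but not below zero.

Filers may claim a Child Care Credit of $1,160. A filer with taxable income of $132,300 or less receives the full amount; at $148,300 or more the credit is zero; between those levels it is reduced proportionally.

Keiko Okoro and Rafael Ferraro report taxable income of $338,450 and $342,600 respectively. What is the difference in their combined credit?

Keiko ($338,450): Health Coverage Credit: income exceeds $320,400 by $18,050, which is 37 full-or-partial $500 increments; reduction = 37 × $36 = $1,332, leaving $1,530. Child Care Credit: $338,450 is at or above $148,300, so the credit is $0. total $1,530 + $0 = $1,530
Rafael ($342,600): Health Coverage Credit: income exceeds $320,400 by $22,200, which is 45 full-or-partial $500 increments; reduction = 45 × $36 = $1,620, leaving $1,242. Child Care Credit: $342,600 is at or above $148,300, so the credit is $0. total $1,242 + $0 = $1,242
Difference: |$1,530 − $1,242| = $288.

$288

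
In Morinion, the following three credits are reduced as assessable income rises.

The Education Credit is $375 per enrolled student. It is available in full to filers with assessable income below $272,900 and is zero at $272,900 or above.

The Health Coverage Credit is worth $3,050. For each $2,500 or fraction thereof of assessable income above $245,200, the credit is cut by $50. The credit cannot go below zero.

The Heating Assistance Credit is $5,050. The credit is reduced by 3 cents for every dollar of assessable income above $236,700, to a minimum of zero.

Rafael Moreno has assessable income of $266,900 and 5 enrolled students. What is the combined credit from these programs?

$8,619

Education Credit: base = 5 × $375 = $1,875. $266,900 is below the $272,900 cutoff, so the full $1,875 applies.
Health Coverage Credit: income exceeds $245,200 by $21,700, which is 9 full-or-partial $2,500 increments; reduction = 9 × $50 = $450, leaving $2,600.
Heating Assistance Credit: 3% of the $30,200 excess over $236,700 is $906; credit = $5,050 − $906 = $4,144.
Total: $1,875 + $2,600 + $4,144 = $8,619.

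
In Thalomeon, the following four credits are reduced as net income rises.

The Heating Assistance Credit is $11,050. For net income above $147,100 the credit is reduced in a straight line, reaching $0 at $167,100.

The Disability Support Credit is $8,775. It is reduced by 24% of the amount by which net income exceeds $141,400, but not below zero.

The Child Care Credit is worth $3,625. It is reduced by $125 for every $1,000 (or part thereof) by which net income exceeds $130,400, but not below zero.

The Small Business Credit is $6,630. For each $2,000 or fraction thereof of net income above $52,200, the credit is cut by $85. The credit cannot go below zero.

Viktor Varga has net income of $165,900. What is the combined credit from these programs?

Heating Assistance Credit: $165,900 is $18,800 into a $20,000 phase-out range, leaving 1,200/20,000 of the credit: $11,050 × 1,200/20,000 = $663.
Disability Support Credit: 24% of the $24,500 excess over $141,400 is $5,880; credit = $8,775 − $5,880 = $2,895.
Child Care Credit: income exceeds $130,400 by $35,500 → 36 increments × $125 = $4,500 ≥ base, so the credit is $0.
Small Business Credit: income exceeds $52,200 by $113,700, which is 57 full-or-partial $2,000 increments; reduction = 57 × $85 = $4,845, leaving $1,785.
Total: $663 + $2,895 + $0 + $1,785 = $5,343.

$5,343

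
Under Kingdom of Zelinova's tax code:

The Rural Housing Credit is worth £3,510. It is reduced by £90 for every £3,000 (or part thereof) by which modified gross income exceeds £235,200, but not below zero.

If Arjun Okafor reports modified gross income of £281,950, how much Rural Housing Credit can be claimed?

Rural Housing Credit: income exceeds £235,200 by £46,750, which is 16 full-or-partial £3,000 increments; reduction = 16 × £90 = £1,440, leaving £2,070.

£2,070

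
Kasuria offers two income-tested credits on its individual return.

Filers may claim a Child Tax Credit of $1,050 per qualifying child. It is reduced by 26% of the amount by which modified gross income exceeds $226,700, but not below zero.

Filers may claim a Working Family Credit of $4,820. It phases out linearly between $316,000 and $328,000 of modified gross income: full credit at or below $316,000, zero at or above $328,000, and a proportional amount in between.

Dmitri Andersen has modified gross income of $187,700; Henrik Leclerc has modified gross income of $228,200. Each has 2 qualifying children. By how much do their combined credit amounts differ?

Dmitri ($187,700): Child Tax Credit: base = 2 × $1,050 = $2,100. $187,700 is at or below the $226,700 threshold, so the full $2,100 applies. Working Family Credit: $187,700 is at or below the $316,000 threshold, so the full $4,820 applies. total $2,100 + $4,820 = $6,920
Henrik ($228,200): Child Tax Credit: base = 2 × $1,050 = $2,100. 26% of the $1,500 excess over $226,700 is $390; credit = $2,100 − $390 = $1,710. Working Family Credit: $228,200 is at or below the $316,000 threshold, so the full $4,820 applies. total $1,710 + $4,820 = $6,530
Difference: |$6,920 − $6,530| = $390.

$390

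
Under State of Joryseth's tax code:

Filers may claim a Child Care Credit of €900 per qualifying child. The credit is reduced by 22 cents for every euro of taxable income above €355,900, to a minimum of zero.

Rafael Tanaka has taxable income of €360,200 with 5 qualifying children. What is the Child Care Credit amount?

€3,554

Child Care Credit: base = 5 × €900 = €4,500. 22% of the €4,300 excess over €355,900 is €946; credit = €4,500 − €946 = €3,554.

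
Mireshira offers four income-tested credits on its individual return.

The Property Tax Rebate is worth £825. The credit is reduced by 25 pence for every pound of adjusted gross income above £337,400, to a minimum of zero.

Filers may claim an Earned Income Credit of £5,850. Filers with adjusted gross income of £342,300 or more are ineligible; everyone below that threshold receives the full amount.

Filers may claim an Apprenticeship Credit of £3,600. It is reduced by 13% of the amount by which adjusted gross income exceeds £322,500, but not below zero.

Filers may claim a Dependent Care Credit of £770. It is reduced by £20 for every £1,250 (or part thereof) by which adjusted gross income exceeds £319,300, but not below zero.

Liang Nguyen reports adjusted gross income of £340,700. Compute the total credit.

Property Tax Rebate: 25% of the £3,300 excess over £337,400 is £825 ≥ base, so the credit is £0.
Earned Income Credit: £340,700 is below the £342,300 cutoff, so the full £5,850 applies.
Apprenticeship Credit: 13% of the £18,200 excess over £322,500 is £2,366; credit = £3,600 − £2,366 = £1,234.
Dependent Care Credit: income exceeds £319,300 by £21,400, which is 18 full-or-partial £1,250 increments; reduction = 18 × £20 = £360, leaving £410.
Total: £0 + £5,850 + £1,234 + £410 = £7,494.

£7,494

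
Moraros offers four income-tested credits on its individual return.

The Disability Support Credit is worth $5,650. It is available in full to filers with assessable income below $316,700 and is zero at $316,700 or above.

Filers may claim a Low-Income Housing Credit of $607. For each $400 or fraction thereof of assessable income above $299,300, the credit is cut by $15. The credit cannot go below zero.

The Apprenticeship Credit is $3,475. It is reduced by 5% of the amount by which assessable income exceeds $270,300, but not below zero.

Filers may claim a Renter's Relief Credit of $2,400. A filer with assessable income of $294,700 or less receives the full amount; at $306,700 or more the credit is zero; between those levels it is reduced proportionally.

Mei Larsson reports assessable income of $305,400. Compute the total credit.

$7,997

Disability Support Credit: $305,400 is below the $316,700 cutoff, so the full $5,650 applies.
Low-Income Housing Credit: income exceeds $299,300 by $6,100, which is 16 full-or-partial $400 increments; reduction = 16 × $15 = $240, leaving $367.
Apprenticeship Credit: 5% of the $35,100 excess over $270,300 is $1,755; credit = $3,475 − $1,755 = $1,720.
Renter's Relief Credit: $305,400 is $10,700 into a $12,000 phase-out range, leaving 1,300/12,000 of the credit: $2,400 × 1,300/12,000 = $260.
Total: $5,650 + $367 + $1,720 + $260 = $7,997.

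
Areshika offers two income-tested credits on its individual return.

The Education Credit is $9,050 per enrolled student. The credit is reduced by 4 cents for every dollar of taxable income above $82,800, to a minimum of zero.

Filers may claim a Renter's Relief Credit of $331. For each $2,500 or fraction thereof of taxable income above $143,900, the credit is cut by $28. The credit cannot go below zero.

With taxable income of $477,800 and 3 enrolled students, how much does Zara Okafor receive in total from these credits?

$11,350

Education Credit: base = 3 × $9,050 = $27,150. 4% of the $395,000 excess over $82,800 is $15,800; credit = $27,150 − $15,800 = $11,350.
Renter's Relief Credit: income exceeds $143,900 by $333,900 → 134 increments × $28 = $3,752 ≥ base, so the credit is $0.
Total: $11,350 + $0 = $11,350.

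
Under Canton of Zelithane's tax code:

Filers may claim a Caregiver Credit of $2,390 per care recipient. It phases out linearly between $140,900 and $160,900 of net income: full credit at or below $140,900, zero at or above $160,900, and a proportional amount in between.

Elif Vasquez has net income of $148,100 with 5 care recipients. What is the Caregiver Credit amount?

Caregiver Credit: base = 5 × $2,390 = $11,950. $148,100 is $7,200 into a $20,000 phase-out range, leaving 12,800/20,000 of the credit: $11,950 × 12,800/20,000 = $7,648.

$7,648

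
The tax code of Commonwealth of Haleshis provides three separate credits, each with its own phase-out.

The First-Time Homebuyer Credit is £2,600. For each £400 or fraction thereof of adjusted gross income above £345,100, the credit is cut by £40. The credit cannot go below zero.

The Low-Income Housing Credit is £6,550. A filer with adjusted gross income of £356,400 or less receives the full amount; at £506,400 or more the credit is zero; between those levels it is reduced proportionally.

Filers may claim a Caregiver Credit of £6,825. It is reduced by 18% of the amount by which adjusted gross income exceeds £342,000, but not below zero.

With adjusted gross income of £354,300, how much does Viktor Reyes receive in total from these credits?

£12,841

First-Time Homebuyer Credit: income exceeds £345,100 by £9,200, which is 23 full-or-partial £400 increments; reduction = 23 × £40 = £920, leaving £1,680.
Low-Income Housing Credit: £354,300 is at or below the £356,400 threshold, so the full £6,550 applies.
Caregiver Credit: 18% of the £12,300 excess over £342,000 is £2,214; credit = £6,825 − £2,214 = £4,611.
Total: £1,680 + £6,550 + £4,611 = £12,841.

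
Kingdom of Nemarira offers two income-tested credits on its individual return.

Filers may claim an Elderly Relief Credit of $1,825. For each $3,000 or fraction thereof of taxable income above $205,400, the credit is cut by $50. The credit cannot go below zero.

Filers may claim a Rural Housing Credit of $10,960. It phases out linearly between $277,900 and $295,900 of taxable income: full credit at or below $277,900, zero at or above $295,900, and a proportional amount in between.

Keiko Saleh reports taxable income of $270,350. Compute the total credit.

$11,685

Elderly Relief Credit: income exceeds $205,400 by $64,950, which is 22 full-or-partial $3,000 increments; reduction = 22 × $50 = $1,100, leaving $725.
Rural Housing Credit: $270,350 is at or below the $277,900 threshold, so the full $10,960 applies.
Total: $725 + $10,960 = $11,685.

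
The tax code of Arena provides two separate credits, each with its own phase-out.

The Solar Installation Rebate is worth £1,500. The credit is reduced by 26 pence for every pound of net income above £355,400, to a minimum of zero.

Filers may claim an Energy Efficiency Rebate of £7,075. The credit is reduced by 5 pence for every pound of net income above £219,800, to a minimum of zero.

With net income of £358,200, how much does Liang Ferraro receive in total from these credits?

Solar Installation Rebate: 26% of the £2,800 excess over £355,400 is £728; credit = £1,500 − £728 = £772.
Energy Efficiency Rebate: 5% of the £138,400 excess over £219,800 is £6,920; credit = £7,075 − £6,920 = £155.
Total: £772 + £155 = £927.

£927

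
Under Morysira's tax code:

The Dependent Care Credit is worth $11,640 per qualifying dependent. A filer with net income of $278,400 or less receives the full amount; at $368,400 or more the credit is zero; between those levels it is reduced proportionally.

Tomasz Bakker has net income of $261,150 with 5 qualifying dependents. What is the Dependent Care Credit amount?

$58,200

Dependent Care Credit: base = 5 × $11,640 = $58,200. $261,150 is at or below the $278,400 threshold, so the full $58,200 applies.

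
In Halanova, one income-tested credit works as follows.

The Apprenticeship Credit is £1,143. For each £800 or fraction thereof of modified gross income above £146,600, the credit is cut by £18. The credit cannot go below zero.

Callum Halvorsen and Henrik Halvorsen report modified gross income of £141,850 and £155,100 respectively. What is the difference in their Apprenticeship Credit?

Callum (£141,850): Apprenticeship Credit: £141,850 is at or below the £146,600 threshold, so the full £1,143 applies.
Henrik (£155,100): Apprenticeship Credit: income exceeds £146,600 by £8,500, which is 11 full-or-partial £800 increments; reduction = 11 × £18 = £198, leaving £945.
Difference: |£1,143 − £945| = £198.

£198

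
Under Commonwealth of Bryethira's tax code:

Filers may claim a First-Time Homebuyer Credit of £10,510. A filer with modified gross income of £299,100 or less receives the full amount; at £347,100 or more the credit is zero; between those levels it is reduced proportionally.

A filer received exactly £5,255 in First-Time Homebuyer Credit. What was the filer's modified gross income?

£323,100

£5,255 is 5,255/10,510 of the full £10,510, so 5,255/10,510 of the £48,000 range has been used: income = £299,100 + £48,000 × 5,255/10,510 = £323,100.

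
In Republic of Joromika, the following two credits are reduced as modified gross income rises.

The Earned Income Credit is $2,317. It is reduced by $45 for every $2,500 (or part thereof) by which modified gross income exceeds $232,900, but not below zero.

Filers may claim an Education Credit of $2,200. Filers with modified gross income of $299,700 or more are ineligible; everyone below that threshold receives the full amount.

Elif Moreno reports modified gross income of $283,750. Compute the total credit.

$3,572

Earned Income Credit: income exceeds $232,900 by $50,850, which is 21 full-or-partial $2,500 increments; reduction = 21 × $45 = $945, leaving $1,372.
Education Credit: $283,750 is below the $299,700 cutoff, so the full $2,200 applies.
Total: $1,372 + $2,200 = $3,572.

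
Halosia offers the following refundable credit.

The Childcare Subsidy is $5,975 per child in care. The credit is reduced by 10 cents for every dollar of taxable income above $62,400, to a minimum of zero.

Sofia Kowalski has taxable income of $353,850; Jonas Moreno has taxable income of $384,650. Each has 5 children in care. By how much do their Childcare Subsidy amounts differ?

Sofia ($353,850): Childcare Subsidy: base = 5 × $5,975 = $29,875. 10% of the $291,450 excess over $62,400 is $29,145; credit = $29,875 − $29,145 = $730.
Jonas ($384,650): Childcare Subsidy: base = 5 × $5,975 = $29,875. 10% of the $322,250 excess over $62,400 is $32,225 ≥ base, so the credit is $0.
Difference: |$730 − $0| = $730.

$730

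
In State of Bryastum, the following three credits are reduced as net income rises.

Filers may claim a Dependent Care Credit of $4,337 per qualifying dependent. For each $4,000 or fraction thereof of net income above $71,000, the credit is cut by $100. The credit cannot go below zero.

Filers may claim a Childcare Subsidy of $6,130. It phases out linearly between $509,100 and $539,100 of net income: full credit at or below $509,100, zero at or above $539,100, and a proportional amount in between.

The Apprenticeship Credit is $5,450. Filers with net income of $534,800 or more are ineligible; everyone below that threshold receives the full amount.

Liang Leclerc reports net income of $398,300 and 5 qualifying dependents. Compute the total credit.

Dependent Care Credit: base = 5 × $4,337 = $21,685. income exceeds $71,000 by $327,300, which is 82 full-or-partial $4,000 increments; reduction = 82 × $100 = $8,200, leaving $13,485.
Childcare Subsidy: $398,300 is at or below the $509,100 threshold, so the full $6,130 applies.
Apprenticeship Credit: $398,300 is below the $534,800 cutoff, so the full $5,450 applies.
Total: $13,485 + $6,130 + $5,450 = $25,065.

$25,065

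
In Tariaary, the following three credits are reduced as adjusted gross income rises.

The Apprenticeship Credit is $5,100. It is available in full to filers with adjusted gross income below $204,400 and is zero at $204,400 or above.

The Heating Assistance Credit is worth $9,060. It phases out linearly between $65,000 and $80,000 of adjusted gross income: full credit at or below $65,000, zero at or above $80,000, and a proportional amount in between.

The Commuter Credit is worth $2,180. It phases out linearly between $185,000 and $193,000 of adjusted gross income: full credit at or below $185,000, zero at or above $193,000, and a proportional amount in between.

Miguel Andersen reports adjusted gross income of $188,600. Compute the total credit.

$6,299

Apprenticeship Credit: $188,600 is below the $204,400 cutoff, so the full $5,100 applies.
Heating Assistance Credit: $188,600 is at or above $80,000, so the credit is $0.
Commuter Credit: $188,600 is $3,600 into a $8,000 phase-out range, leaving 4,400/8,000 of the credit: $2,180 × 4,400/8,000 = $1,199.
Total: $5,100 + $0 + $1,199 = $6,299.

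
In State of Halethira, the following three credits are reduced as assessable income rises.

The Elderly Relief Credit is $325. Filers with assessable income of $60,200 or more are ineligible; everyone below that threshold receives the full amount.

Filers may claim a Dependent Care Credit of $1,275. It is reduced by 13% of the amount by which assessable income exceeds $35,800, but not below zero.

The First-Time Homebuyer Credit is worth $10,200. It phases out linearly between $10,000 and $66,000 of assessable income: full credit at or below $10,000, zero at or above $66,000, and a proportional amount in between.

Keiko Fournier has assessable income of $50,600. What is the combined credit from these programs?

Elderly Relief Credit: $50,600 is below the $60,200 cutoff, so the full $325 applies.
Dependent Care Credit: 13% of the $14,800 excess over $35,800 is $1,924 ≥ base, so the credit is $0.
First-Time Homebuyer Credit: $50,600 is $40,600 into a $56,000 phase-out range, leaving 15,400/56,000 of the credit: $10,200 × 15,400/56,000 = $2,805.
Total: $325 + $0 + $2,805 = $3,130.

$3,130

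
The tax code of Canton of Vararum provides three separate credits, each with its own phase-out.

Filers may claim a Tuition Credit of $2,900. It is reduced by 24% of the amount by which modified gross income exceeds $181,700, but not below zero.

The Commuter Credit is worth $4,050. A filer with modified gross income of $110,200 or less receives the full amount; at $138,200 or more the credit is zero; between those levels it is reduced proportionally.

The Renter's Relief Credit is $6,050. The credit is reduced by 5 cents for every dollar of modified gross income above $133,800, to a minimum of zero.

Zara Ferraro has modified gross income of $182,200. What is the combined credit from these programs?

Tuition Credit: 24% of the $500 excess over $181,700 is $120; credit = $2,900 − $120 = $2,780.
Commuter Credit: $182,200 is at or above $138,200, so the credit is $0.
Renter's Relief Credit: 5% of the $48,400 excess over $133,800 is $2,420; credit = $6,050 − $2,420 = $3,630.
Total: $2,780 + $0 + $3,630 = $6,410.

$6,410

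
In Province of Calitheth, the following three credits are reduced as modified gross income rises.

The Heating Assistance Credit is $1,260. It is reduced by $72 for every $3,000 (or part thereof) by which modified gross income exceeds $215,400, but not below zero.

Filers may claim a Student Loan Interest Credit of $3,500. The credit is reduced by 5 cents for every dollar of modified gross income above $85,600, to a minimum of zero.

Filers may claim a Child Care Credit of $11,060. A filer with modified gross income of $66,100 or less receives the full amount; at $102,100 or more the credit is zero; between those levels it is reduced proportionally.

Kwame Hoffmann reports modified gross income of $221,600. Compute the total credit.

$1,044

Heating Assistance Credit: income exceeds $215,400 by $6,200, which is 3 full-or-partial $3,000 increments; reduction = 3 × $72 = $216, leaving $1,044.
Student Loan Interest Credit: 5% of the $136,000 excess over $85,600 is $6,800 ≥ base, so the credit is $0.
Child Care Credit: $221,600 is at or above $102,100, so the credit is $0.
Total: $1,044 + $0 + $0 = $1,044.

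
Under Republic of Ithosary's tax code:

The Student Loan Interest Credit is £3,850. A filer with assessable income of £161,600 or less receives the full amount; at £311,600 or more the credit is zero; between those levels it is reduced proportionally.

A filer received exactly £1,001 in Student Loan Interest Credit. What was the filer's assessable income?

£1,001 is 1,001/3,850 of the full £3,850, so 2,849/3,850 of the £150,000 range has been used: income = £161,600 + £150,000 × 2,849/3,850 = £272,600.

£272,600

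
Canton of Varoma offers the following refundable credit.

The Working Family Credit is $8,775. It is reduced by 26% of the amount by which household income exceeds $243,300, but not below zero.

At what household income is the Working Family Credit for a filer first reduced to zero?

The credit falls by 26% of each dollar above $243,300, so it reaches zero when the excess is $8,775 / 26% = $33,750: income = $243,300 + $33,750 = $277,050.

$277,050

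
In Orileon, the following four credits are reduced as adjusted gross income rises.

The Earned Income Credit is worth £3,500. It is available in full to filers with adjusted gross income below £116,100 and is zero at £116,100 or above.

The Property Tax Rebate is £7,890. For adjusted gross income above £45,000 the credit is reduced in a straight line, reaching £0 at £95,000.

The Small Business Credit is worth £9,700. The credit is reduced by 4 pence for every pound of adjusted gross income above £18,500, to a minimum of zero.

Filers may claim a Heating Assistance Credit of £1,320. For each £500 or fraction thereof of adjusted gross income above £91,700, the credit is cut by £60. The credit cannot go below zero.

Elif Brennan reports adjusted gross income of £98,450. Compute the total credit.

Earned Income Credit: £98,450 is below the £116,100 cutoff, so the full £3,500 applies.
Property Tax Rebate: £98,450 is at or above £95,000, so the credit is £0.
Small Business Credit: 4% of the £79,950 excess over £18,500 is £3,198; credit = £9,700 − £3,198 = £6,502.
Heating Assistance Credit: income exceeds £91,700 by £6,750, which is 14 full-or-partial £500 increments; reduction = 14 × £60 = £840, leaving £480.
Total: £3,500 + £0 + £6,502 + £480 = £10,482.

£10,482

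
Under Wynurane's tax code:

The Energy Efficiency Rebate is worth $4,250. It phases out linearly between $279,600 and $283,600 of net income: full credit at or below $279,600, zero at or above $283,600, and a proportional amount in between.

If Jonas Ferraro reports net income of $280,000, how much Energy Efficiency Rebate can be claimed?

Energy Efficiency Rebate: $280,000 is $400 into a $4,000 phase-out range, leaving 3,600/4,000 of the credit: $4,250 × 3,600/4,000 = $3,825.

$3,825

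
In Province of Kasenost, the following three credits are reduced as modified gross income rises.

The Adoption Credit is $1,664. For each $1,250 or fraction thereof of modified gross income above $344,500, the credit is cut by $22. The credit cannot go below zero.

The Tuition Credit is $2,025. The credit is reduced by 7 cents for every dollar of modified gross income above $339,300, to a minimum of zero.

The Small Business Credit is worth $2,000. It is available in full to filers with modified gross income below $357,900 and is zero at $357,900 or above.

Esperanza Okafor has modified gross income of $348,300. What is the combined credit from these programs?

$4,971

Adoption Credit: income exceeds $344,500 by $3,800, which is 4 full-or-partial $1,250 increments; reduction = 4 × $22 = $88, leaving $1,576.
Tuition Credit: 7% of the $9,000 excess over $339,300 is $630; credit = $2,025 − $630 = $1,395.
Small Business Credit: $348,300 is below the $357,900 cutoff, so the full $2,000 applies.
Total: $1,576 + $1,395 + $2,000 = $4,971.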